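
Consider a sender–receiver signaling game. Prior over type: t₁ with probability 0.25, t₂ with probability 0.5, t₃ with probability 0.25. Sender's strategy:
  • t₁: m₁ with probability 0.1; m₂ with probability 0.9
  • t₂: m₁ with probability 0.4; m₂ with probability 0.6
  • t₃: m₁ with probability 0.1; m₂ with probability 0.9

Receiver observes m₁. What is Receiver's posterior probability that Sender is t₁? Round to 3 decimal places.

P(m₁) = 0.25·0.1 + 0.5·0.4 + 0.25·0.1 = 0.25
P(t₁ | m₁) = (0.25·0.1) / 0.25 = 0.025 / 0.25 = 0.1

0.100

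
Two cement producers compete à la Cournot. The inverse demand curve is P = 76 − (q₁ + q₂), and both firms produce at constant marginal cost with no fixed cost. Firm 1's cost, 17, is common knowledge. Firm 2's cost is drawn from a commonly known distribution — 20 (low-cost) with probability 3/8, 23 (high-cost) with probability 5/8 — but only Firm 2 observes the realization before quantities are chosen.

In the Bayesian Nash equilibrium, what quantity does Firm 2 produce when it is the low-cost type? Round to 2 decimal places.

17.35

Type-c best response for Firm 2: q₂(c) = (76 − c)/2 − q₁/2.
Firm 1 maximizes expected profit; its first-order condition is 76 − 2q₁ − E[q₂] − 17 = 0.
Substituting E[q₂] and solving: E[c₂] = 21.875, so q₁ = (76 − 2·17 + 21.875)/3 = 21.2917.
q₂(low-cost) = (76 − 20 − 21.2917)/2 = 17.3542.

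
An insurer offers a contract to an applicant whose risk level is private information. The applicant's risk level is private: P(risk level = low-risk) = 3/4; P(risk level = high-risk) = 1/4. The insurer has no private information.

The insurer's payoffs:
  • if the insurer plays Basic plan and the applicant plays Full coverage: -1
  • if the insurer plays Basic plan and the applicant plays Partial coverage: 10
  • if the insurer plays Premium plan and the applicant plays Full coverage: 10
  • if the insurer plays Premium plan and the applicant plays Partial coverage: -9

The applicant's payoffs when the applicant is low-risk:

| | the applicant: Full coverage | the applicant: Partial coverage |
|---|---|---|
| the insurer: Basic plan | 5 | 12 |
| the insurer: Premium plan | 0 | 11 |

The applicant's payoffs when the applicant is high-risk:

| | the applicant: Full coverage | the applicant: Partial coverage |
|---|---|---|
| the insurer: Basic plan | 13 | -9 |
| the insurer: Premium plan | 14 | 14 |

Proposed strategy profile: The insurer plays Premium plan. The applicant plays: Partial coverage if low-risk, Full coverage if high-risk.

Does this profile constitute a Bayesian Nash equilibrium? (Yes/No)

No

The insurer plays Premium plan: E[Premium plan] = 3/4·(-9) + 1/4·(10) = -17/4; E[Basic plan] = 29/4. Not best-responding. ✗
The applicant (risk level low-risk), facing Premium plan: Full coverage gives 0, Partial coverage gives 11. Proposed Partial coverage is best. ✓
The applicant (risk level high-risk), facing Premium plan: Full coverage gives 14, Partial coverage gives 14. Proposed Full coverage is best. ✓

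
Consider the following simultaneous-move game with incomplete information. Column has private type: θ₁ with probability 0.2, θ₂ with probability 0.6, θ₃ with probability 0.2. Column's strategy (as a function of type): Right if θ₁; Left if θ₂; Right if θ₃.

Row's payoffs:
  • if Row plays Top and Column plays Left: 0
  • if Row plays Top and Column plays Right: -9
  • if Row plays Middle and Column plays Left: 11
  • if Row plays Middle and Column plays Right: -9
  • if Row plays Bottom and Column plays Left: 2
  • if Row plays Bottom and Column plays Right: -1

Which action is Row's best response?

Middle

E[Top] = 0.2·(-9) + 0.6·(0) + 0.2·(-9) = -3.6
E[Middle] = 0.2·(-9) + 0.6·(11) + 0.2·(-9) = 3
E[Bottom] = 0.2·(-1) + 0.6·(2) + 0.2·(-1) = 0.8
Best response: Middle (3 is the largest).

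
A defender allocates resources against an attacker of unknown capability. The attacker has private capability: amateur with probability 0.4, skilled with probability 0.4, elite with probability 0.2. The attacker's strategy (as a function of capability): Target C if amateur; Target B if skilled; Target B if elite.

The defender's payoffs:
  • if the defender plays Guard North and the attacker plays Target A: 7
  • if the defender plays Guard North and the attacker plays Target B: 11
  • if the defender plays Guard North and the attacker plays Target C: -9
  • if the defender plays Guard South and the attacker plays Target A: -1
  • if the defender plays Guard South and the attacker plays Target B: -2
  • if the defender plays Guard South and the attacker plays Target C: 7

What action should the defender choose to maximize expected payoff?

Guard North

Compute the defender's expected payoff for each action, taking the expectation over the attacker's type.
E[Guard North] = 0.4·(-9) + 0.4·(11) + 0.2·(11) = 3
E[Guard South] = 0.4·(7) + 0.4·(-2) + 0.2·(-2) = 1.6
Best response: Guard North (3 is the largest).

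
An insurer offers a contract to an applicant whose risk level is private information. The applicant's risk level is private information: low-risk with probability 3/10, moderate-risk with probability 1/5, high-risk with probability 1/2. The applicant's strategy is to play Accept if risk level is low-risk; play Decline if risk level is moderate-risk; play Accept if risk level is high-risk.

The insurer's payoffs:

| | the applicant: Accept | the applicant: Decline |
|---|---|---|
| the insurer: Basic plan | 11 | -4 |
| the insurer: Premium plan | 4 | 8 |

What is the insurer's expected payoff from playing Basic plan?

E[Basic plan] = 3/10·11 + 1/5·(-4) + 1/2·11 = 33/10 + (-4/5) + 11/2 = 8

8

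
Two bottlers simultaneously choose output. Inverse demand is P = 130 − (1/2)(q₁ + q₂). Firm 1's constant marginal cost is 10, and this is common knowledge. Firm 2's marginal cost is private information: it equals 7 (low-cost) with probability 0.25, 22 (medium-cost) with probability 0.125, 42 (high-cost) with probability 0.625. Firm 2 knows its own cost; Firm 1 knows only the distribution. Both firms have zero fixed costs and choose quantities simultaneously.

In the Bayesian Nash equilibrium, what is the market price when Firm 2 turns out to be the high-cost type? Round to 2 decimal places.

Type-c best response for Firm 2: q₂(c) = (130 − c) − q₁/2.
Firm 1 maximizes expected profit; its first-order condition is 130 − q₁ − (1/2)E[q₂] − 10 = 0.
Substituting E[q₂] and solving: E[c₂] = 30.75, so q₁ = (130 − 2·10 + 30.75)/(3/2) = 93.8333.
q₂(high-cost) = 41.0833, so P = 130 − (1/2)·(93.8333 + 41.0833) = 62.5417.

62.54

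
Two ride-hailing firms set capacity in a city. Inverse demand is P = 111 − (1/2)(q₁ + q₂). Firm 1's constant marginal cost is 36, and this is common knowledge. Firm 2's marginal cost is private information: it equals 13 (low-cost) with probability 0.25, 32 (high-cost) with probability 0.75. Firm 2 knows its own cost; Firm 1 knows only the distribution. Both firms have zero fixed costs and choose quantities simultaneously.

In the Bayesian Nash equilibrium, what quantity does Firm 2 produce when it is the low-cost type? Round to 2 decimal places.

Type-c best response for Firm 2: q₂(c) = (111 − c) − q₁/2.
Firm 1 maximizes expected profit; its first-order condition is 111 − q₁ − (1/2)E[q₂] − 36 = 0.
Substituting E[q₂] and solving: E[c₂] = 27.25, so q₁ = (111 − 2·36 + 27.25)/(3/2) = 44.1667.
q₂(low-cost) = (111 − 13 − (1/2)·44.1667) = 75.9167.

75.92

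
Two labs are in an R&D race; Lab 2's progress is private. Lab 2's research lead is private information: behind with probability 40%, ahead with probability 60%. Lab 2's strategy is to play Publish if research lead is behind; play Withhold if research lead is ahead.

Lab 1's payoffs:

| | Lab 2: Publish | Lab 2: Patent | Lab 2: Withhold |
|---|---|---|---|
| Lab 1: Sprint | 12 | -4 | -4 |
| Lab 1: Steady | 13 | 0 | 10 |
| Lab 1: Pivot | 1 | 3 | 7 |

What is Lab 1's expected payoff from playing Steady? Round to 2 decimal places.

11.20

Take the expectation over Lab 2's research lead, weighting each type's action by its prior probability.
E[Steady] = 0.4·13 + 0.6·10 = 5.2 + 6 = 11.2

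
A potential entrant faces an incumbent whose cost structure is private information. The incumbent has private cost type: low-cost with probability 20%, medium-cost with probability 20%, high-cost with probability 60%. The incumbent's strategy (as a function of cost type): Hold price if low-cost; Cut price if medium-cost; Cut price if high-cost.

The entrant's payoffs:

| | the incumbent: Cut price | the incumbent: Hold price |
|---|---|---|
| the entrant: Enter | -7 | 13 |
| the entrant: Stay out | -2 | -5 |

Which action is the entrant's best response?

E[Enter] = 0.2·(13) + 0.2·(-7) + 0.6·(-7) = -3
E[Stay out] = 0.2·(-5) + 0.2·(-2) + 0.6·(-2) = -2.6
Best response: Stay out (-2.6 is the largest).

Stay out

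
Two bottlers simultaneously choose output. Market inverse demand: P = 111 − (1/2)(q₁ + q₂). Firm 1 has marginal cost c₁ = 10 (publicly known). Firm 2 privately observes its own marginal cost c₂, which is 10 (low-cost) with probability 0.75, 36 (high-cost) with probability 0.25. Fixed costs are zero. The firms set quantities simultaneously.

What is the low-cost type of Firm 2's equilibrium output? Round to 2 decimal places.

65.17

Type-c best response for Firm 2: q₂(c) = (111 − c) − q₁/2.
Firm 1 maximizes expected profit; its first-order condition is 111 − q₁ − (1/2)E[q₂] − 10 = 0.
Substituting E[q₂] and solving: E[c₂] = 16.5, so q₁ = (111 − 2·10 + 16.5)/(3/2) = 71.6667.
q₂(low-cost) = (111 − 10 − (1/2)·71.6667) = 65.1667.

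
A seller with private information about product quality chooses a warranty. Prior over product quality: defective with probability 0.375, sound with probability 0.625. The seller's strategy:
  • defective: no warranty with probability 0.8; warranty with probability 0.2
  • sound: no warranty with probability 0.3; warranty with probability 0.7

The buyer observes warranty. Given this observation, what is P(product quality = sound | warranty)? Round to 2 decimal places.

Apply Bayes' rule using the sender's strategy as the likelihood.
P(warranty) = 0.375·0.2 + 0.625·0.7 = 0.5125
P(sound | warranty) = (0.625·0.7) / 0.5125 = 0.4375 / 0.5125 = 0.853659

0.85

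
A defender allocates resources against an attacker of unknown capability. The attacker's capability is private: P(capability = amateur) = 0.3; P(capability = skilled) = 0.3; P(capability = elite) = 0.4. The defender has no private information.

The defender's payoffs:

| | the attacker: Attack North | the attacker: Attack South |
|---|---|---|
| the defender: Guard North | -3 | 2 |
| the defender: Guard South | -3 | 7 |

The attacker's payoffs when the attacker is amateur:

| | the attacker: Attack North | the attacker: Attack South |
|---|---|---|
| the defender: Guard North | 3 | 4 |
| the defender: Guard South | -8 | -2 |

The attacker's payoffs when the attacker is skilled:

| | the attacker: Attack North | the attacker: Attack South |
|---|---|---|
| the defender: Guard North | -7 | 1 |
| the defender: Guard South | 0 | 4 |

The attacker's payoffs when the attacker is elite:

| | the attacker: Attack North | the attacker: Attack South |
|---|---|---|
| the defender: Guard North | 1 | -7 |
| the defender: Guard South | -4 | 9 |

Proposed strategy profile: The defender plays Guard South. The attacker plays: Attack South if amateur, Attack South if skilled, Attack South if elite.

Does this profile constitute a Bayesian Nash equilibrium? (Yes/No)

A profile is a BNE iff every type of every player is best-responding given beliefs about the other side.
The defender plays Guard South: E[Guard South] = 0.3·(7) + 0.3·(7) + 0.4·(7) = 7; E[Guard North] = 2. Best-responding. ✓
The attacker (capability amateur), facing Guard South: Attack North gives -8, Attack South gives -2. Proposed Attack South is best. ✓
The attacker (capability skilled), facing Guard South: Attack North gives 0, Attack South gives 4. Proposed Attack South is best. ✓
The attacker (capability elite), facing Guard South: Attack North gives -4, Attack South gives 9. Proposed Attack South is best. ✓

Yes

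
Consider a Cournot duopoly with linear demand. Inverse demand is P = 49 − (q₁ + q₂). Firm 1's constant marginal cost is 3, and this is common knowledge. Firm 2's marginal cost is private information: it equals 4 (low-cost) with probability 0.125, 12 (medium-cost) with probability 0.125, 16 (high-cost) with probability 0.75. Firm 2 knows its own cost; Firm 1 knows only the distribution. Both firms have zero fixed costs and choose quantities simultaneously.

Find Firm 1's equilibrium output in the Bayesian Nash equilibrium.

Firm 2 with cost c maximizes (49 − (q₁+q₂) − c)·q₂, giving q₂(c) = (49 − c − q₁)/2.
E[c₂] = 0.125·4 + 0.125·12 + 0.75·16 = 14
Firm 1's FOC against E[q₂] yields q₁ = (49 − 2·3 + E[c₂])/3 = (49 − 6 + 14)/3 = 19.

19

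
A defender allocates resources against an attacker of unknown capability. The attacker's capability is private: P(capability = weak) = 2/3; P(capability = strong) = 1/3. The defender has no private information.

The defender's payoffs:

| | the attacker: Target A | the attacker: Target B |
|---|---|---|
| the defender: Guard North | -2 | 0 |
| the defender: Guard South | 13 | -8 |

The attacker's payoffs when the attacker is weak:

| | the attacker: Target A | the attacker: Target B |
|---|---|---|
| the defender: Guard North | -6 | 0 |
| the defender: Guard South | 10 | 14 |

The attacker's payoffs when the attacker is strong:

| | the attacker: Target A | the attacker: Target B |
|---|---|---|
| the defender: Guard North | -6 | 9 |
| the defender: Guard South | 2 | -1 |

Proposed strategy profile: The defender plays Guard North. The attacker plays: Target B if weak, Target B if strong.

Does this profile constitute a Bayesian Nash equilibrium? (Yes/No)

The defender plays Guard North: E[Guard North] = 2/3·(0) + 1/3·(0) = 0; E[Guard South] = -8. Best-responding. ✓
The attacker (capability weak), facing Guard North: Target A gives -6, Target B gives 0. Proposed Target B is best. ✓
The attacker (capability strong), facing Guard North: Target A gives -6, Target B gives 9. Proposed Target B is best. ✓

Yes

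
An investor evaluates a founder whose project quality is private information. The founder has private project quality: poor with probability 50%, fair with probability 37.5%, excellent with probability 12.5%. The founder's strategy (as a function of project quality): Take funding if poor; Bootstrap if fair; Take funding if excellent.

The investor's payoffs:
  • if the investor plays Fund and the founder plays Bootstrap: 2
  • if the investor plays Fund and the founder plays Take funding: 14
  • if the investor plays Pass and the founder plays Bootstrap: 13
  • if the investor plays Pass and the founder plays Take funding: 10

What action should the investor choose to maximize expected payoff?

E[Fund] = 0.5·(14) + 0.375·(2) + 0.125·(14) = 9.5
E[Pass] = 0.5·(10) + 0.375·(13) + 0.125·(10) = 11.125
Best response: Pass (11.125 is the largest).

Pass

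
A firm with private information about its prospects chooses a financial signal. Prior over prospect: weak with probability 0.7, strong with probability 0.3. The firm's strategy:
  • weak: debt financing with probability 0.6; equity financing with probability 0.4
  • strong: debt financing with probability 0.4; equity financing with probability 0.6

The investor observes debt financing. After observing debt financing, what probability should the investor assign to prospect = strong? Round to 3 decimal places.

Apply Bayes' rule using the sender's strategy as the likelihood.
P(debt financing) = 0.7·0.6 + 0.3·0.4 = 0.54
P(strong | debt financing) = (0.3·0.4) / 0.54 = 0.12 / 0.54 = 0.222222

0.222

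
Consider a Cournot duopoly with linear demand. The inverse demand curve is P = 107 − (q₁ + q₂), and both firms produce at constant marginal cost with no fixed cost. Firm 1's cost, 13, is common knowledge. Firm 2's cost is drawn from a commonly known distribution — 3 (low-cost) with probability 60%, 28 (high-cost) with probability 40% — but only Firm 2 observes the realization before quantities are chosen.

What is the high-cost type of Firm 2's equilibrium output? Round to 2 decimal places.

Type-c best response for Firm 2: q₂(c) = (107 − c)/2 − q₁/2.
Firm 1 maximizes expected profit; its first-order condition is 107 − 2q₁ − E[q₂] − 13 = 0.
Substituting E[q₂] and solving: E[c₂] = 13, so q₁ = (107 − 2·13 + 13)/3 = 31.3333.
q₂(high-cost) = (107 − 28 − 31.3333)/2 = 23.8333.

23.83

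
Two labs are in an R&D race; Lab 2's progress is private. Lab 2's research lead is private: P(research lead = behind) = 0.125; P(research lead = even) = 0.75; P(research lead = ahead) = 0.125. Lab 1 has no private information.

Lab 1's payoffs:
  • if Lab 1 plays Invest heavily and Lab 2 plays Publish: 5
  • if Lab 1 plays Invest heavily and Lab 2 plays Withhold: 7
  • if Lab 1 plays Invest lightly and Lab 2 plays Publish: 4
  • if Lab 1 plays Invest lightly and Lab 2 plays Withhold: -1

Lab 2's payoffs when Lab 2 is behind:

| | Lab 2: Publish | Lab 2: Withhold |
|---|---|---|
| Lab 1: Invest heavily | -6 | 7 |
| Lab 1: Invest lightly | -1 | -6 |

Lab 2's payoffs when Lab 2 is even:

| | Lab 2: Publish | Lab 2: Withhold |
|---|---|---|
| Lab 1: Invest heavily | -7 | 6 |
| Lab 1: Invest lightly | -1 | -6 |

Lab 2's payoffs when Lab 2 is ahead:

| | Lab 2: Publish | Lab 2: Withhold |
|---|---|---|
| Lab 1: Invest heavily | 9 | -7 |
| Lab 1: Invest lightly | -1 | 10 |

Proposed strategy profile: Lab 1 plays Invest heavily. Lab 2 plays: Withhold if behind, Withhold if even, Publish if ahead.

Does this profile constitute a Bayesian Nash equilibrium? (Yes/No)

Yes

Lab 1 plays Invest heavily: E[Invest heavily] = 0.125·(7) + 0.75·(7) + 0.125·(5) = 6.75; E[Invest lightly] = -0.375. Best-responding. ✓
Lab 2 (research lead behind), facing Invest heavily: Publish gives -6, Withhold gives 7. Proposed Withhold is best. ✓
Lab 2 (research lead even), facing Invest heavily: Publish gives -7, Withhold gives 6. Proposed Withhold is best. ✓
Lab 2 (research lead ahead), facing Invest heavily: Publish gives 9, Withhold gives -7. Proposed Publish is best. ✓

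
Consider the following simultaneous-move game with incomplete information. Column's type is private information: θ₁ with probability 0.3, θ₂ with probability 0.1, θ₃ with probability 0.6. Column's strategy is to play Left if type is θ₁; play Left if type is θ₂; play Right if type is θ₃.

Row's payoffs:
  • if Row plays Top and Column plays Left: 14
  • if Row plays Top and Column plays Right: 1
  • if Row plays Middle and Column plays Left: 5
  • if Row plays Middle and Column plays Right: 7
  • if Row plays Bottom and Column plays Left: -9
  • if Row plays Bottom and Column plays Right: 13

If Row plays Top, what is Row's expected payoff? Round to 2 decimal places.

6.20

E[Top] = 0.3·14 + 0.1·14 + 0.6·1 = 4.2 + 1.4 + 0.6 = 6.2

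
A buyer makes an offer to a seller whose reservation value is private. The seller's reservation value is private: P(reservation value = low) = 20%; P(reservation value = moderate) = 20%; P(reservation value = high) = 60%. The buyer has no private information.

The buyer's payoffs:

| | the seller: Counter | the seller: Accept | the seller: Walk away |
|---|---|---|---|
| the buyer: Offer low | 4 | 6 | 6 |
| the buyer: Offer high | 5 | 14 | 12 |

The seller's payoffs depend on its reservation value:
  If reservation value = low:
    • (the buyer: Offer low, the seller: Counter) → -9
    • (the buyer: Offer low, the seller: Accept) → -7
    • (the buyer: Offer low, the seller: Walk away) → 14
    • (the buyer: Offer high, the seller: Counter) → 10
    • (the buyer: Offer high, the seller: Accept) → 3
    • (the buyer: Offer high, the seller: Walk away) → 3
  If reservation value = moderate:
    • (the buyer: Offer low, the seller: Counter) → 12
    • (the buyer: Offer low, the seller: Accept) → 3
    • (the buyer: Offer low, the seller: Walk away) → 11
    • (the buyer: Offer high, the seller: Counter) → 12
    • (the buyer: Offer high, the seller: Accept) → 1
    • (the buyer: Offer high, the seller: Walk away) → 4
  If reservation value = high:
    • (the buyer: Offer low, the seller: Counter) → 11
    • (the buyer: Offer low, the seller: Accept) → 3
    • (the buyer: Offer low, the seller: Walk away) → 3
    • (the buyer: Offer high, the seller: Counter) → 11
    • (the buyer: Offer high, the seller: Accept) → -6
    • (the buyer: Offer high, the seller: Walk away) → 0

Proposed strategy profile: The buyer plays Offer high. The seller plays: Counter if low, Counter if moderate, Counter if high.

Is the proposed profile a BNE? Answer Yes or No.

The buyer plays Offer high: E[Offer high] = 0.2·(5) + 0.2·(5) + 0.6·(5) = 5; E[Offer low] = 4. Best-responding. ✓
The seller (reservation value low), facing Offer high: Counter gives 10, Accept gives 3, Walk away gives 3. Proposed Counter is best. ✓
The seller (reservation value moderate), facing Offer high: Counter gives 12, Accept gives 1, Walk away gives 4. Proposed Counter is best. ✓
The seller (reservation value high), facing Offer high: Counter gives 11, Accept gives -6, Walk away gives 0. Proposed Counter is best. ✓

Yes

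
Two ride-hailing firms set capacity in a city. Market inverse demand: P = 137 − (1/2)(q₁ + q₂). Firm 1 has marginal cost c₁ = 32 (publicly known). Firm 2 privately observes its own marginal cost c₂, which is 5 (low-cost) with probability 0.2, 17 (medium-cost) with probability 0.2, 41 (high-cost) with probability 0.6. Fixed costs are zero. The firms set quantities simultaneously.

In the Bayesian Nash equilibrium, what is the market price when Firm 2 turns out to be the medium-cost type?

Firm 2 with cost c maximizes (137 − (1/2)(q₁+q₂) − c)·q₂, giving q₂(c) = (137 − c − (1/2)q₁).
E[c₂] = 0.2·5 + 0.2·17 + 0.6·41 = 29
Firm 1's FOC against E[q₂] yields q₁ = (137 − 2·32 + E[c₂])/(3/2) = (137 − 64 + 29)/(3/2) = 68.
q₂(medium-cost) = 86, so P = 137 − (1/2)·(68 + 86) = 60.

60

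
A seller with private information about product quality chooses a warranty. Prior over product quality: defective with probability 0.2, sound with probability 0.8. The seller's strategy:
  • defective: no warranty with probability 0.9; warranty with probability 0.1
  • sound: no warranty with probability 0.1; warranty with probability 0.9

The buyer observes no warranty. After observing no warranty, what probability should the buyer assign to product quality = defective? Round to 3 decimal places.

0.692

P(no warranty) = 0.2·0.9 + 0.8·0.1 = 0.26
P(defective | no warranty) = (0.2·0.9) / 0.26 = 0.18 / 0.26 = 0.692308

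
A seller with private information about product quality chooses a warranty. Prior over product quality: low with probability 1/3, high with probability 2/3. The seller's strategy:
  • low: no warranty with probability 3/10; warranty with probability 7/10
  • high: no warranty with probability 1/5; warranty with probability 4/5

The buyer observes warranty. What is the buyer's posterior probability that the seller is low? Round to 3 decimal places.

0.304

Apply Bayes' rule using the sender's strategy as the likelihood.
P(warranty) = (1/3)·(7/10) + (2/3)·(4/5) = 23/30
P(low | warranty) = ((1/3)·(7/10)) / (23/30) = (7/30) / (23/30) = 7/23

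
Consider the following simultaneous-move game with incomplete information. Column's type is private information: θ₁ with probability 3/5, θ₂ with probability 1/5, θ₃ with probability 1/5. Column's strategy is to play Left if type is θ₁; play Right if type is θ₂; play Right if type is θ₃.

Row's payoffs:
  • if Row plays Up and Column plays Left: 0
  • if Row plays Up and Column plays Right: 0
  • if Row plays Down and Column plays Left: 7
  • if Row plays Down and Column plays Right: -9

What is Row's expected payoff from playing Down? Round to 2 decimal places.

0.60

E[Down] = 3/5·7 + 1/5·(-9) + 1/5·(-9) = 21/5 + (-9/5) + (-9/5) = 3/5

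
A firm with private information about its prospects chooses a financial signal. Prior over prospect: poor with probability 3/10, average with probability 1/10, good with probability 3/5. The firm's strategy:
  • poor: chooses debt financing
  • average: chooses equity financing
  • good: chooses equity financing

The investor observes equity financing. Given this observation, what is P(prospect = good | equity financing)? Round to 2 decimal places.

P(equity financing) = (3/10)·0 + (1/10)·1 + (3/5)·1 = 7/10
P(good | equity financing) = ((3/5)·1) / (7/10) = (3/5) / (7/10) = 6/7

0.86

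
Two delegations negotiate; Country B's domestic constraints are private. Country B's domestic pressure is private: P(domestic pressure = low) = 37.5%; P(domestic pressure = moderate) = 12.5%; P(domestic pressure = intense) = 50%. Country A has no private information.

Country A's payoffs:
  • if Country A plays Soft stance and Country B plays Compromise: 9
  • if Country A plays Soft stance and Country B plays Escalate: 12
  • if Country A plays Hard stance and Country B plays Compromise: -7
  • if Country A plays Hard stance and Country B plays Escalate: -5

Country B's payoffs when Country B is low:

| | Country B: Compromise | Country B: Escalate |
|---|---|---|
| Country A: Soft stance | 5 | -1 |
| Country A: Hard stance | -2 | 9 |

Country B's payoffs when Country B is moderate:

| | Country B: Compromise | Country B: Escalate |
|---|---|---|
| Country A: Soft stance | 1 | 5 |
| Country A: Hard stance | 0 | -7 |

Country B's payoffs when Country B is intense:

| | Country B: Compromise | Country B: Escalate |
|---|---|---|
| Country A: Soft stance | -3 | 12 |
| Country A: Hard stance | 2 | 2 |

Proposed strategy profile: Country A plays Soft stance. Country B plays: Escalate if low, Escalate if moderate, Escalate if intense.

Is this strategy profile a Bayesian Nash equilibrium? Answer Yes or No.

Country A plays Soft stance: E[Soft stance] = 0.375·(12) + 0.125·(12) + 0.5·(12) = 12; E[Hard stance] = -5. Best-responding. ✓
Country B (domestic pressure low), facing Soft stance: Compromise gives 5, Escalate gives -1. Proposed Escalate is not best — profitable deviation exists. ✗
Country B (domestic pressure moderate), facing Soft stance: Compromise gives 1, Escalate gives 5. Proposed Escalate is best. ✓
Country B (domestic pressure intense), facing Soft stance: Compromise gives -3, Escalate gives 12. Proposed Escalate is best. ✓

No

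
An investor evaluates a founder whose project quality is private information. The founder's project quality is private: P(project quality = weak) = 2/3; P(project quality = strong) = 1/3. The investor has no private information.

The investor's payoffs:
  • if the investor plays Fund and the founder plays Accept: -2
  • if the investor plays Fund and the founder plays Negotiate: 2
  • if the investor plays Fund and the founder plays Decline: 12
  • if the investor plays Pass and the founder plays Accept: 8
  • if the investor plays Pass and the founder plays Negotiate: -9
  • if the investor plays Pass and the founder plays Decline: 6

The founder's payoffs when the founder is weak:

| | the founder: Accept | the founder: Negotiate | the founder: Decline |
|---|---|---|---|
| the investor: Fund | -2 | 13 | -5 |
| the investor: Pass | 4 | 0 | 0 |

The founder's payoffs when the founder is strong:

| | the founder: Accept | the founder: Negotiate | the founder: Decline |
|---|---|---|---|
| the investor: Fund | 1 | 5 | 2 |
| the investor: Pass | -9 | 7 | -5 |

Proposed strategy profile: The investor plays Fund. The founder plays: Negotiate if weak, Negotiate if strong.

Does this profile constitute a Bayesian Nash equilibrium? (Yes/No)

The investor plays Fund: E[Fund] = 2/3·(2) + 1/3·(2) = 2; E[Pass] = -9. Best-responding. ✓
The founder (project quality weak), facing Fund: Accept gives -2, Negotiate gives 13, Decline gives -5. Proposed Negotiate is best. ✓
The founder (project quality strong), facing Fund: Accept gives 1, Negotiate gives 5, Decline gives 2. Proposed Negotiate is best. ✓

Yes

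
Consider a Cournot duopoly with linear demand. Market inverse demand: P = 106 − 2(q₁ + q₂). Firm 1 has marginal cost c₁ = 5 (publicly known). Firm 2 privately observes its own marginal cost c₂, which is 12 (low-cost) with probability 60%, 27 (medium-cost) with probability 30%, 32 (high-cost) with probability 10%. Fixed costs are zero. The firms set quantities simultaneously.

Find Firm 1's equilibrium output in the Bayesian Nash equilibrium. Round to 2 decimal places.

Firm 2 with cost c maximizes (106 − 2(q₁+q₂) − c)·q₂, giving q₂(c) = (106 − c − 2q₁)/4.
E[c₂] = 0.6·12 + 0.3·27 + 0.1·32 = 18.5
Firm 1's FOC against E[q₂] yields q₁ = (106 − 2·5 + E[c₂])/6 = (106 − 10 + 18.5)/6 = 19.0833.

19.08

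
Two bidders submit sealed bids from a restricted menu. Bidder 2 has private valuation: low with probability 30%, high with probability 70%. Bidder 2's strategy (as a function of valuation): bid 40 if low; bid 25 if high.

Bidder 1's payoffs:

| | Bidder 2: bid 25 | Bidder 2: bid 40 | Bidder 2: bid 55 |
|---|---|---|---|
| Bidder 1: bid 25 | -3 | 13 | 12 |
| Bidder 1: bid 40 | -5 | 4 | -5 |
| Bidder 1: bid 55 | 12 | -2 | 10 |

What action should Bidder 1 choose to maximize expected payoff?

bid 55

E[bid 25] = 0.3·(13) + 0.7·(-3) = 1.8
E[bid 40] = 0.3·(4) + 0.7·(-5) = -2.3
E[bid 55] = 0.3·(-2) + 0.7·(12) = 7.8
Best response: bid 55 (7.8 is the largest).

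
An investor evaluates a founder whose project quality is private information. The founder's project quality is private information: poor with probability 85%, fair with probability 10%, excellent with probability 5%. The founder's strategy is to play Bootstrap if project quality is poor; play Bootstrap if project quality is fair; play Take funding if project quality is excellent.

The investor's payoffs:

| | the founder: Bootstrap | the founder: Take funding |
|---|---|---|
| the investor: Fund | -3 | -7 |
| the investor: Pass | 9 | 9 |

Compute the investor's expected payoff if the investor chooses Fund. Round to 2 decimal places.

-3.20

E[Fund] = 0.85·(-3) + 0.1·(-3) + 0.05·(-7) = (-2.55) + (-0.3) + (-0.35) = -3.2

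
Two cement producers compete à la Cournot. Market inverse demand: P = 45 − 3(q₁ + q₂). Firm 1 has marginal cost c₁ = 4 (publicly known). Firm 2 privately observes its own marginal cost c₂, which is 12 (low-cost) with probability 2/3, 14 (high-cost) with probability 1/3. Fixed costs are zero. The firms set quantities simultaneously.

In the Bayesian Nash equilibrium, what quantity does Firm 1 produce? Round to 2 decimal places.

Type-c best response for Firm 2: q₂(c) = (45 − c)/6 − q₁/2.
Firm 1 maximizes expected profit; its first-order condition is 45 − 6q₁ − 3E[q₂] − 4 = 0.
Substituting E[q₂] and solving: E[c₂] = 12.6667, so q₁ = (45 − 2·4 + 12.6667)/9 = 5.51852.

5.52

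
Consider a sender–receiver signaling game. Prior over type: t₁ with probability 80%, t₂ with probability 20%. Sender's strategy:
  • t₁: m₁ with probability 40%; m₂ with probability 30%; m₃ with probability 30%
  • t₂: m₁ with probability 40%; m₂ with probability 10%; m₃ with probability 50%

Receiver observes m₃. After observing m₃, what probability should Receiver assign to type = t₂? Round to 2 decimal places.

0.29

Apply Bayes' rule using the sender's strategy as the likelihood.
P(m₃) = 0.8·0.3 + 0.2·0.5 = 0.34
P(t₂ | m₃) = (0.2·0.5) / 0.34 = 0.1 / 0.34 = 0.294118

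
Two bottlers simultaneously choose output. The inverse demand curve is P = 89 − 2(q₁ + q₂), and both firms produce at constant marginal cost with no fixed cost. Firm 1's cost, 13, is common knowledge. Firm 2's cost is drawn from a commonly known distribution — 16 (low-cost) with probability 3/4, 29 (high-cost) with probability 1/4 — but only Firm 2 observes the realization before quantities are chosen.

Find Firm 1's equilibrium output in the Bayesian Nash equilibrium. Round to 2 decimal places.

Type-c best response for Firm 2: q₂(c) = (89 − c)/4 − q₁/2.
Firm 1 maximizes expected profit; its first-order condition is 89 − 4q₁ − 2E[q₂] − 13 = 0.
Substituting E[q₂] and solving: E[c₂] = 19.25, so q₁ = (89 − 2·13 + 19.25)/6 = 13.7083.

13.71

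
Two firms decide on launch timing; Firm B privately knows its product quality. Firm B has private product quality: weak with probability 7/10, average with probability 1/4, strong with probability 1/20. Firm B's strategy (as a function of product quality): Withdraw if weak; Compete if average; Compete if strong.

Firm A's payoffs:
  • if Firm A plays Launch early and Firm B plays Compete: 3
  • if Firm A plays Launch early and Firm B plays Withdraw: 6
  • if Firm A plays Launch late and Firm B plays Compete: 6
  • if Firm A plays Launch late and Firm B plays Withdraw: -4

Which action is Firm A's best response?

E[Launch early] = 7/10·(6) + 1/4·(3) + 1/20·(3) = 51/10
E[Launch late] = 7/10·(-4) + 1/4·(6) + 1/20·(6) = -1
Best response: Launch early (51/10 is the largest).

Launch early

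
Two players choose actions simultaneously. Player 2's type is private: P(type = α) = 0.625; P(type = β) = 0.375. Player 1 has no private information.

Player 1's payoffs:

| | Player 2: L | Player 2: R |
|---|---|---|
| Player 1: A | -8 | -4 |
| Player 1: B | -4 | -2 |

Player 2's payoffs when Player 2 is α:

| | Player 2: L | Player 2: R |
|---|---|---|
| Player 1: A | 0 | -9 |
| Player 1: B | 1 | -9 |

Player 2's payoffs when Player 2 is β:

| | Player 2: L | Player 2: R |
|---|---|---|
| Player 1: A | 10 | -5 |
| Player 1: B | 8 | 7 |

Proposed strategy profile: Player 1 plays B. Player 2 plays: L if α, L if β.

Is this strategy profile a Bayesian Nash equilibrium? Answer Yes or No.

Yes

A profile is a BNE iff every type of every player is best-responding given beliefs about the other side.
Player 1 plays B: E[B] = 0.625·(-4) + 0.375·(-4) = -4; E[A] = -8. Best-responding. ✓
Player 2 (type α), facing B: L gives 1, R gives -9. Proposed L is best. ✓
Player 2 (type β), facing B: L gives 8, R gives 7. Proposed L is best. ✓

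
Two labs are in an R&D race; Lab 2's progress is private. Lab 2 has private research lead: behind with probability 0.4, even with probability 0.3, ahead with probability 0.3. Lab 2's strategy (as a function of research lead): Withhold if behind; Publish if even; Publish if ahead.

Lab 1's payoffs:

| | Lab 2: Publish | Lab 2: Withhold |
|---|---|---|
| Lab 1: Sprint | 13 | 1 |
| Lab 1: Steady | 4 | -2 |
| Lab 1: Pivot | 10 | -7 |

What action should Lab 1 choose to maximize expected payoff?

E[Sprint] = 0.4·(1) + 0.3·(13) + 0.3·(13) = 8.2
E[Steady] = 0.4·(-2) + 0.3·(4) + 0.3·(4) = 1.6
E[Pivot] = 0.4·(-7) + 0.3·(10) + 0.3·(10) = 3.2
Best response: Sprint (8.2 is the largest).

Sprint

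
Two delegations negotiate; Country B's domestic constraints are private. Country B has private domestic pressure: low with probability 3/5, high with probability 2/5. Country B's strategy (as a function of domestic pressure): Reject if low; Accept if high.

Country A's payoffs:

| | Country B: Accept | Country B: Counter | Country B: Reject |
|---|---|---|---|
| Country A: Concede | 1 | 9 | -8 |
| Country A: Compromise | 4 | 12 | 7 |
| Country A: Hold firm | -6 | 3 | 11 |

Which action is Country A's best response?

Compromise

Compute Country A's expected payoff for each action, taking the expectation over Country B's type.
E[Concede] = 3/5·(-8) + 2/5·(1) = -22/5
E[Compromise] = 3/5·(7) + 2/5·(4) = 29/5
E[Hold firm] = 3/5·(11) + 2/5·(-6) = 21/5
Best response: Compromise (29/5 is the largest).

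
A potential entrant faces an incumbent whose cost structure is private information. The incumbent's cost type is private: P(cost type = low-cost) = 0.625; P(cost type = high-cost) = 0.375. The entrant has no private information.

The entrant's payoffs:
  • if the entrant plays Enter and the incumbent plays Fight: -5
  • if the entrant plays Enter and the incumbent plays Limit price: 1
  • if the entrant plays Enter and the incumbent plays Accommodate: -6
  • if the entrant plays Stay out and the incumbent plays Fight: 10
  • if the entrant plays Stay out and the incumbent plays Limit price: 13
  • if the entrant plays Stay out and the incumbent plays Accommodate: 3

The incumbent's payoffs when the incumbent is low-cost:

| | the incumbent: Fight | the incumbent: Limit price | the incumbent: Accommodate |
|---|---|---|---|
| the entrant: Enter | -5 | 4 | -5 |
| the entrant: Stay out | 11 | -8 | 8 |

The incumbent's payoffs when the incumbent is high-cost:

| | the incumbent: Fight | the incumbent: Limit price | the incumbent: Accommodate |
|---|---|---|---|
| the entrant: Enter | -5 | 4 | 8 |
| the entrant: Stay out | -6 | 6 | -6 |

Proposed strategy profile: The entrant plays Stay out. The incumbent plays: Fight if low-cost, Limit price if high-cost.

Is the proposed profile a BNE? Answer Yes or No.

The entrant plays Stay out: E[Stay out] = 0.625·(10) + 0.375·(13) = 11.125; E[Enter] = -2.75. Best-responding. ✓
The incumbent (cost type low-cost), facing Stay out: Fight gives 11, Limit price gives -8, Accommodate gives 8. Proposed Fight is best. ✓
The incumbent (cost type high-cost), facing Stay out: Fight gives -6, Limit price gives 6, Accommodate gives -6. Proposed Limit price is best. ✓

Yes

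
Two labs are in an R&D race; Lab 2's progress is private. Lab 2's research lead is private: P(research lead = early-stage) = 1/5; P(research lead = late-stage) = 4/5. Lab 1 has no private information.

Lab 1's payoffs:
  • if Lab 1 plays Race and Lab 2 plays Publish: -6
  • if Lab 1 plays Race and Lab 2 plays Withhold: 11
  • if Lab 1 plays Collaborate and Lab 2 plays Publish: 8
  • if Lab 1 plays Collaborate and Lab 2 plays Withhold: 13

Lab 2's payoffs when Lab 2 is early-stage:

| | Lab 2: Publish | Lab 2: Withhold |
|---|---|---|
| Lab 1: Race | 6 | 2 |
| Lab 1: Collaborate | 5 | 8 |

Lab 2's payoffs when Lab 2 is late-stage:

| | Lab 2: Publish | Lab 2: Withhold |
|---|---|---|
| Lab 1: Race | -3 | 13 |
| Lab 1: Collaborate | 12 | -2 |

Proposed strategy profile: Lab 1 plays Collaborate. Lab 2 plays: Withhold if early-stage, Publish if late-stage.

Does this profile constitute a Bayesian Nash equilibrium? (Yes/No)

Lab 1 plays Collaborate: E[Collaborate] = 1/5·(13) + 4/5·(8) = 9; E[Race] = -13/5. Best-responding. ✓
Lab 2 (research lead early-stage), facing Collaborate: Publish gives 5, Withhold gives 8. Proposed Withhold is best. ✓
Lab 2 (research lead late-stage), facing Collaborate: Publish gives 12, Withhold gives -2. Proposed Publish is best. ✓

Yes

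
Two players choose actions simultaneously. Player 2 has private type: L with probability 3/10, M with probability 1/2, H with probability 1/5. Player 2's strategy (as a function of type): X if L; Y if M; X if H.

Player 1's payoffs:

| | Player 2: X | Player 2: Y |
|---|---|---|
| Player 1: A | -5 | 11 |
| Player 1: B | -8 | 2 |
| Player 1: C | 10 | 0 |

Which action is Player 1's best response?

C

Compute Player 1's expected payoff for each action, taking the expectation over Player 2's type.
E[A] = 3/10·(-5) + 1/2·(11) + 1/5·(-5) = 3
E[B] = 3/10·(-8) + 1/2·(2) + 1/5·(-8) = -3
E[C] = 3/10·(10) + 1/2·(0) + 1/5·(10) = 5
Best response: C (5 is the largest).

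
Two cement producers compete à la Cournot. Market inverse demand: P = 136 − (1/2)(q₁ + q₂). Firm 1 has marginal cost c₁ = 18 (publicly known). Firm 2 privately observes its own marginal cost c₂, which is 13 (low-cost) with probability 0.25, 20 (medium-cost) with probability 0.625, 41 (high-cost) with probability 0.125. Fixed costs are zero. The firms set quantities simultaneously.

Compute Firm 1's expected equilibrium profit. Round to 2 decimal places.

3246.84

Type-c best response for Firm 2: q₂(c) = (136 − c) − q₁/2.
Firm 1 maximizes expected profit; its first-order condition is 136 − q₁ − (1/2)E[q₂] − 18 = 0.
Substituting E[q₂] and solving: E[c₂] = 20.875, so q₁ = (136 − 2·18 + 20.875)/(3/2) = 80.5833.
E[P] = 136 − (1/2)·(q₁ + E[q₂]) = 58.2917; Firm 1's expected profit = (E[P] − 18)·q₁ = (58.2917 − 18)·80.5833 = 3246.84.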